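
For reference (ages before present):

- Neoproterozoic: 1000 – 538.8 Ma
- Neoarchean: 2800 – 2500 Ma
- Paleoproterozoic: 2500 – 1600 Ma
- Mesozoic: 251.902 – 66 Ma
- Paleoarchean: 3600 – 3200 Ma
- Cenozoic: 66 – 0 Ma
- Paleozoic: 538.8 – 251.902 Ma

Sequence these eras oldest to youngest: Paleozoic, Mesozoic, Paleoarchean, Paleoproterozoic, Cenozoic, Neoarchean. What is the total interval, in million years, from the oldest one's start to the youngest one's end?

Start ages (Ma): Paleoarchean 3600, Neoarchean 2800, Paleoproterozoic 2500, Paleozoic 538.8, Mesozoic 251.902, Cenozoic 66.
Ordered oldest to youngest: Paleoarchean, Neoarchean, Paleoproterozoic, Paleozoic, Mesozoic, Cenozoic.
Span = 3600 − 0 = 3600 Myr.

Paleoarchean, Neoarchean, Paleoproterozoic, Paleozoic, Mesozoic, Cenozoic; total span 3600 Myr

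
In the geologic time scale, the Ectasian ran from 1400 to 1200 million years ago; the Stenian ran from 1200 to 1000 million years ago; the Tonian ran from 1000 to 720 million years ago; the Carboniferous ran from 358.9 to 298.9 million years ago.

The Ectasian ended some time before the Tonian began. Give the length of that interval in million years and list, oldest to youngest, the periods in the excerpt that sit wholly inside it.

The Ectasian closes at 1200 Ma and the Tonian opens at 1000 Ma, so the interval is 1200 − 1000 = 200 Myr.
A period fits inside if it starts at or after 1200 Ma and ends at or before 1000 Ma; oldest first that gives Stenian.

200 million years; Stenian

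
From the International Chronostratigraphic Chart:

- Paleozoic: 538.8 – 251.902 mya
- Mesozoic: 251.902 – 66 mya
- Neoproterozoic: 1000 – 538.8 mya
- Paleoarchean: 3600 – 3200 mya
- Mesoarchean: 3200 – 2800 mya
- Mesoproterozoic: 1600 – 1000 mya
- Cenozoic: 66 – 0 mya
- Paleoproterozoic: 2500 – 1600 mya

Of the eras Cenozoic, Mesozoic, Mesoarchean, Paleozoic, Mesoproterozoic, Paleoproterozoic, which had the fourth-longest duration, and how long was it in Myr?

Paleozoic, 286.898 million years

Durations: Cenozoic 66; Mesozoic 185.902; Mesoarchean 400; Paleozoic 286.898; Mesoproterozoic 600; Paleoproterozoic 900 Myr.
Sorted longest-first: Paleoproterozoic (900), Mesoproterozoic (600), Mesoarchean (400), Paleozoic (286.898), Mesozoic (185.902), Cenozoic (66).
The fourth longest is Paleozoic at 286.898 Myr.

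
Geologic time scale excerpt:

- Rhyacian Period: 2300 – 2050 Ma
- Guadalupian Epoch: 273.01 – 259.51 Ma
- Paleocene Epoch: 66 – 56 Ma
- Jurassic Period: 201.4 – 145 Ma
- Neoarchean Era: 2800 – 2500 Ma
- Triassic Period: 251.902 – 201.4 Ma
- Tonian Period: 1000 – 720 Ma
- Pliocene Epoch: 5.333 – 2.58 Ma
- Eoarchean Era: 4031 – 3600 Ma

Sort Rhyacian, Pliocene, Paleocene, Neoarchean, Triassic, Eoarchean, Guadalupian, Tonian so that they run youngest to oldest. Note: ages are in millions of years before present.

Read off each span (Ma): Rhyacian 2300–2050; Pliocene 5.333–2.58; Paleocene 66–56; Neoarchean 2800–2500; Triassic 251.902–201.4; Eoarchean 4031–3600; Guadalupian 273.01–259.51; Tonian 1000–720.
Larger Ma is older, so oldest→youngest is Eoarchean, Neoarchean, Rhyacian, Tonian, Guadalupian, Triassic, Paleocene, Pliocene; reverse it for youngest→oldest.

Pliocene, then Paleocene, then Triassic, then Guadalupian, then Tonian, then Rhyacian, then Neoarchean, then Eoarchean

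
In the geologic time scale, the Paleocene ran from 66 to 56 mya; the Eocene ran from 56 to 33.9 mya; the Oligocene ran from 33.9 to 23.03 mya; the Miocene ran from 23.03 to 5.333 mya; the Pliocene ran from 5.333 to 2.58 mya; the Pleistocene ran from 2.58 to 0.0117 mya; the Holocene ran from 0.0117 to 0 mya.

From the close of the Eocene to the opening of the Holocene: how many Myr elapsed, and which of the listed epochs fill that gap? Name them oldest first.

33.8883 million years; Oligocene, Miocene, Pliocene, Pleistocene

End of Eocene = 33.9 Ma; start of Holocene = 0.0117 Ma.
Gap = 33.9 − 0.0117 = 33.8883 Myr.
Epochs wholly inside 33.9–0.0117 Ma: Oligocene (33.9–23.03), Miocene (23.03–5.333), Pliocene (5.333–2.58), Pleistocene (2.58–0.0117).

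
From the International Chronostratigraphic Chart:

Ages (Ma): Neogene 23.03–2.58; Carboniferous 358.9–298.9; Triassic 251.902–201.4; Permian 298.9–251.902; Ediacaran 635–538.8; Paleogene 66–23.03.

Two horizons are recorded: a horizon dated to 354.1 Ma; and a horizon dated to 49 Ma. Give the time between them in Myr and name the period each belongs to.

305.1 million years apart; the first in the Carboniferous, the second in the Paleogene

Elapsed time: 354.1 − 49 = 305.1 Myr.
354.1 Ma lies within 358.9–298.9 Ma: Carboniferous.
49 Ma lies within 66–23.03 Ma: Paleogene.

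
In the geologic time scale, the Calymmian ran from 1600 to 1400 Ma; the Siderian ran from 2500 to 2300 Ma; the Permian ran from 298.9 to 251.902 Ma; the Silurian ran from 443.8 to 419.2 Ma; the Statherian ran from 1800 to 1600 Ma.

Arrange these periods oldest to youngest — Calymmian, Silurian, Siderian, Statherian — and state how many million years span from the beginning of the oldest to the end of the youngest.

Siderian → Statherian → Calymmian → Silurian; total span 2080.8 Myr

Start ages (Ma): Siderian 2500, Statherian 1800, Calymmian 1600, Silurian 443.8.
Ordered oldest to youngest: Siderian, Statherian, Calymmian, Silurian.
Span = 2500 − 419.2 = 2080.8 Myr.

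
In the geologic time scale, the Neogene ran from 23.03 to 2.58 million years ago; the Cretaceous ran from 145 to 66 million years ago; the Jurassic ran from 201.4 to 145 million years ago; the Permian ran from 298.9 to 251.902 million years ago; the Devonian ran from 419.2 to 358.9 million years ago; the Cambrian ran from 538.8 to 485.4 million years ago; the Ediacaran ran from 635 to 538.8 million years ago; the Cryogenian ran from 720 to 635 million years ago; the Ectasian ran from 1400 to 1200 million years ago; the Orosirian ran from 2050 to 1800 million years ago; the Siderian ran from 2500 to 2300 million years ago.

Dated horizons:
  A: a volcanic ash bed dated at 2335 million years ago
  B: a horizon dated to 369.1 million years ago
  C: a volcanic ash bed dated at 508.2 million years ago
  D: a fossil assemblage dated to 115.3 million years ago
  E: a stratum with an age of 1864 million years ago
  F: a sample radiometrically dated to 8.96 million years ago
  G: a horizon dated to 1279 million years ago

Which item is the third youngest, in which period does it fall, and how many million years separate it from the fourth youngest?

Smaller Ma means younger, so youngest first: F 8.96 < D 115.3 < B 369.1 < C 508.2 < G 1279 < E 1864 < A 2335.
Counting 3 along gives B (369.1 Ma); the excerpt puts that inside the Devonian, 419.2–358.9 Ma.
Next in line is C (508.2 Ma), and 508.2 − 369.1 = 139.1 Myr.

B, in the Devonian; 139.1 million years to C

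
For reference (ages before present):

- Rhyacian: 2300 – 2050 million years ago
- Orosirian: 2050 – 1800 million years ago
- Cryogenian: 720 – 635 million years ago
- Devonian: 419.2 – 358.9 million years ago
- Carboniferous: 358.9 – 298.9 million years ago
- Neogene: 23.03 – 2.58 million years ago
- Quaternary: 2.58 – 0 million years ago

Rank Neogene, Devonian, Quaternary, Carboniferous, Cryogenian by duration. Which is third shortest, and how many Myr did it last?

Carboniferous, 60 million years

Start − end for each: Neogene 23.03 − 2.58 = 20.45; Devonian 419.2 − 358.9 = 60.3; Quaternary 2.58 − 0 = 2.58; Carboniferous 358.9 − 298.9 = 60; Cryogenian 720 − 635 = 85.
Ranking these from shortest: Quaternary < Neogene < Carboniferous < Devonian < Cryogenian.
Position 3 in that ranking is Carboniferous, which lasted 60 Myr.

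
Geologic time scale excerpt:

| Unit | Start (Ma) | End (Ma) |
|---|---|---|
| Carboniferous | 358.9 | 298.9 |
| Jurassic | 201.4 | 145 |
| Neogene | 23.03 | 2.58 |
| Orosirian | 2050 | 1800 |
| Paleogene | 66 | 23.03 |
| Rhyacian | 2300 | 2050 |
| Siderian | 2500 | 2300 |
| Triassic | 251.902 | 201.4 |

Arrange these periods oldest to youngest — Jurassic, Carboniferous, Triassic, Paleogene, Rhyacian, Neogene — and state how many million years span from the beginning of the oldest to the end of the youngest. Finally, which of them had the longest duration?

Rhyacian → Carboniferous → Triassic → Jurassic → Paleogene → Neogene; total span 2297.42 Myr; longest is Rhyacian

Start ages (Ma): Rhyacian 2300, Carboniferous 358.9, Triassic 251.902, Jurassic 201.4, Paleogene 66, Neogene 23.03.
Ordered oldest to youngest: Rhyacian, Carboniferous, Triassic, Jurassic, Paleogene, Neogene.
Span = 2300 − 2.58 = 2297.42 Myr.
Durations: Rhyacian 250, Carboniferous 60, Neogene 20.45, Triassic 50.502, Jurassic 56.4, Paleogene 42.97 → longest is Rhyacian (250 Myr).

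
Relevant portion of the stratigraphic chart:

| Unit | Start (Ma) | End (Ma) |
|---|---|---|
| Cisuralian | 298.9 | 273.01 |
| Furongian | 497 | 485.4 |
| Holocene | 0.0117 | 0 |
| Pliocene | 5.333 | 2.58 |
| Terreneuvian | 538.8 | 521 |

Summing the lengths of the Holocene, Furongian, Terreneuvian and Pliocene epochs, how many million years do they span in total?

Duration is start − end for each: (0.0117 − 0) + (497 − 485.4) + (538.8 − 521) + (5.333 − 2.58).
That is 0.0117 + 11.6 + 17.8 + 2.753, which totals 32.1647 million years.

32.1647 million years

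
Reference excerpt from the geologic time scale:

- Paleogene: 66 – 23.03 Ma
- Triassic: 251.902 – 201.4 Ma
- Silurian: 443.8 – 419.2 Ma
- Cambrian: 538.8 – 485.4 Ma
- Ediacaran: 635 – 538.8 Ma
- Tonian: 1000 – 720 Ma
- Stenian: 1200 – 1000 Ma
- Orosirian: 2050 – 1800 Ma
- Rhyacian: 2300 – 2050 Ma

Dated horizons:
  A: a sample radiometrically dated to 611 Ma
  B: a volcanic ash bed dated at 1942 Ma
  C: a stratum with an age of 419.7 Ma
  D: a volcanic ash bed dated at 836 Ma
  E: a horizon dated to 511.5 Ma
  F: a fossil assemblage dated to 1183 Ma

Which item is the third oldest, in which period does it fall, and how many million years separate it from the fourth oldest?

D, in the Tonian; 225 million years to A

Sorted oldest-first by Ma: B (1942), F (1183), D (836), A (611), E (511.5), C (419.7).
The third oldest is D at 836 Ma, which lies in 1000–720 Ma: the Tonian.
The fourth oldest is A at 611 Ma; separation = |836 − 611| = 225 Myr.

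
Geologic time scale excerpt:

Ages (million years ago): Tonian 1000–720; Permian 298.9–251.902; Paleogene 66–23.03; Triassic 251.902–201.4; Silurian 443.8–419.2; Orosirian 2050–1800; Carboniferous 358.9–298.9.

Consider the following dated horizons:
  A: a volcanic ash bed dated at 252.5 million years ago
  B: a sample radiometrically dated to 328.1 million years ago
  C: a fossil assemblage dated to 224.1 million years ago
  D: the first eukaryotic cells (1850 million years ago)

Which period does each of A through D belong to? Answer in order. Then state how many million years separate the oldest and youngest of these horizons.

A — Permian; B — Carboniferous; C — Triassic; D — Orosirian; span 1625.9 million years

A: 252.5 Ma lies in 298.9–251.902 Ma, so Permian.
B: 328.1 Ma lies in 358.9–298.9 Ma, so Carboniferous.
C: 224.1 Ma lies in 251.902–201.4 Ma, so Triassic.
D: 1850 Ma lies in 2050–1800 Ma, so Orosirian.
Oldest = 1850 Ma, youngest = 224.1 Ma → span 1625.9 Myr.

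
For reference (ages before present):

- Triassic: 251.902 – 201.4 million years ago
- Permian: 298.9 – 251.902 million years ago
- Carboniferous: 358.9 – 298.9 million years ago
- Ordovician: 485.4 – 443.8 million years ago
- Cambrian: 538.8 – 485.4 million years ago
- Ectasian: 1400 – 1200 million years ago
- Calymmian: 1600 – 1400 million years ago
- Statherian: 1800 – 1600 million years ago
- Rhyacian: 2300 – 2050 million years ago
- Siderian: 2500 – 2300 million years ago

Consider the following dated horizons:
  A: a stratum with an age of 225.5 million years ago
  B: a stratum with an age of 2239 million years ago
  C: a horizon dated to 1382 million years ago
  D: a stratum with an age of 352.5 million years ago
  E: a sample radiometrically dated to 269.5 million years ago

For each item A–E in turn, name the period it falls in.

Match each age against the start–end ranges in the excerpt: A = 225.5 Ma → Triassic (251.902–201.4); B = 2239 Ma → Rhyacian (2300–2050); C = 1382 Ma → Ectasian (1400–1200); D = 352.5 Ma → Carboniferous (358.9–298.9); E = 269.5 Ma → Permian (298.9–251.902).

A — Triassic; B — Rhyacian; C — Ectasian; D — Carboniferous; E — Permian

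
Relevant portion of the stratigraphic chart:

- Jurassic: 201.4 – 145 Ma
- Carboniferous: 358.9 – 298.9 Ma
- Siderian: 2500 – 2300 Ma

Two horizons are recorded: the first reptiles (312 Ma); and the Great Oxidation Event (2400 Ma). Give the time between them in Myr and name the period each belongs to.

Elapsed time: 2400 − 312 = 2088 Myr.
312 Ma lies within 358.9–298.9 Ma: Carboniferous.
2400 Ma lies within 2500–2300 Ma: Siderian.

2088 million years apart; the first in the Carboniferous, the second in the Siderian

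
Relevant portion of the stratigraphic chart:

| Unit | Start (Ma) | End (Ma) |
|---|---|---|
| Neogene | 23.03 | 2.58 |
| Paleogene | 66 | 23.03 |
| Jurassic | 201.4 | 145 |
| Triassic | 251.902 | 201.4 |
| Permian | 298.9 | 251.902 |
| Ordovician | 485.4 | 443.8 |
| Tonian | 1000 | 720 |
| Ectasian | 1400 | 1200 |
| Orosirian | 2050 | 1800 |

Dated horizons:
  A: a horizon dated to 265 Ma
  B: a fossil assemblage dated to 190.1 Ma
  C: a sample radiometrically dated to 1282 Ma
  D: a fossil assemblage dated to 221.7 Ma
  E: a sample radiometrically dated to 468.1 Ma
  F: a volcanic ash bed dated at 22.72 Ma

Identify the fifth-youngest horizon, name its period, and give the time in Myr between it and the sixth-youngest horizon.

Smaller Ma means younger, so youngest first: F 22.72 < B 190.1 < D 221.7 < A 265 < E 468.1 < C 1282.
Counting 5 along gives E (468.1 Ma); the excerpt puts that inside the Ordovician, 485.4–443.8 Ma.
Next in line is C (1282 Ma), and 1282 − 468.1 = 813.9 Myr.

E, in the Ordovician; 813.9 million years to C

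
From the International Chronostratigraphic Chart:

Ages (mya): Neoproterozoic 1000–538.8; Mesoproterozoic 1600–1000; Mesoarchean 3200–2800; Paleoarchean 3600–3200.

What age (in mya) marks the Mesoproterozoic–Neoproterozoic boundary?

The Mesoproterozoic ends and the Neoproterozoic begins at 1000 mya.

1000 mya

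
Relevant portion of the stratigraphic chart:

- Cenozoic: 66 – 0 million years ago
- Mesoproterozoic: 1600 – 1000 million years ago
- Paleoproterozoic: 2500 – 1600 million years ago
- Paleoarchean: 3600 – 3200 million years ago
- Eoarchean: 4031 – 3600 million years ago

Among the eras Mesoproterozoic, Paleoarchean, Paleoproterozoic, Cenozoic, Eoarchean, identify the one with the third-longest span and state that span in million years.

Durations: Mesoproterozoic 600; Paleoarchean 400; Paleoproterozoic 900; Cenozoic 66; Eoarchean 431 Myr.
Sorted longest-first: Paleoproterozoic (900), Mesoproterozoic (600), Eoarchean (431), Paleoarchean (400), Cenozoic (66).
The third longest is Eoarchean at 431 Myr.

Eoarchean, 431 million years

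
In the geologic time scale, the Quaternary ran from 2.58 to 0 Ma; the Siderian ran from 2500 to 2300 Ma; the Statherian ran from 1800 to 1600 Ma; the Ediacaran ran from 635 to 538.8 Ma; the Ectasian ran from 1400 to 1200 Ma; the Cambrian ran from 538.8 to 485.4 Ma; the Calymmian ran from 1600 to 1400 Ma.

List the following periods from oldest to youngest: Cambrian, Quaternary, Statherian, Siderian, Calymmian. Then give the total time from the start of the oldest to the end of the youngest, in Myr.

Start ages (Ma): Siderian 2500, Statherian 1800, Calymmian 1600, Cambrian 538.8, Quaternary 2.58.
Ordered oldest to youngest: Siderian, Statherian, Calymmian, Cambrian, Quaternary.
Span = 2500 − 0 = 2500 Myr.

Siderian, Statherian, Calymmian, Cambrian, Quaternary; total span 2500 Myr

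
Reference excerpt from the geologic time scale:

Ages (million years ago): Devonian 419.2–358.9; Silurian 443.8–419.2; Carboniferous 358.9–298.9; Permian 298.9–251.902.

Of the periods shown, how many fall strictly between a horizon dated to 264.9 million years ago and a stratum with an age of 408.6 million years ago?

The older date is 408.6 Ma and the younger is 264.9 Ma.
Periods with start < 408.6 and end > 264.9 Ma: Carboniferous (358.9–298.9).
That is 1 complete period.

1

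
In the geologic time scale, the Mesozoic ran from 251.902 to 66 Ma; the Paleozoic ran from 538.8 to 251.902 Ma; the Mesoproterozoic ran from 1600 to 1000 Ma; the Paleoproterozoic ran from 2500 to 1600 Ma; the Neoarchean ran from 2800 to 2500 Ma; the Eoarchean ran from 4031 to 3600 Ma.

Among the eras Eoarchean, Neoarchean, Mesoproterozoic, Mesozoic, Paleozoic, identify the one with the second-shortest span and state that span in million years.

Start − end for each: Eoarchean 4031 − 3600 = 431; Neoarchean 2800 − 2500 = 300; Mesoproterozoic 1600 − 1000 = 600; Mesozoic 251.902 − 66 = 185.902; Paleozoic 538.8 − 251.902 = 286.898.
Ranking these from shortest: Mesozoic < Paleozoic < Neoarchean < Eoarchean < Mesoproterozoic.
Position 2 in that ranking is Paleozoic, which lasted 286.898 Myr.

Paleozoic, 286.898 million years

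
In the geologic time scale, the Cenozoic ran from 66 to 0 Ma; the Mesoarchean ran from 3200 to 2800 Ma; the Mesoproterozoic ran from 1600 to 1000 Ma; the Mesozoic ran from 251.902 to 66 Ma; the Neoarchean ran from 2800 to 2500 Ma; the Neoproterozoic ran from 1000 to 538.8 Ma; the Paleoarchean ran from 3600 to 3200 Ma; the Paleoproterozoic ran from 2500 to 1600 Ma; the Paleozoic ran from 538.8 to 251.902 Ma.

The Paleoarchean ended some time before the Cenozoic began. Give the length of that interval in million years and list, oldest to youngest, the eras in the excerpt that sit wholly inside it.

3134 million years; Mesoarchean, Neoarchean, Paleoproterozoic, Mesoproterozoic, Neoproterozoic, Paleozoic, Mesozoic

The Paleoarchean closes at 3200 Ma and the Cenozoic opens at 66 Ma, so the interval is 3200 − 66 = 3134 Myr.
An era fits inside if it starts at or after 3200 Ma and ends at or before 66 Ma; oldest first that gives Mesoarchean, Neoarchean, Paleoproterozoic, Mesoproterozoic, Neoproterozoic, Paleozoic, Mesozoic.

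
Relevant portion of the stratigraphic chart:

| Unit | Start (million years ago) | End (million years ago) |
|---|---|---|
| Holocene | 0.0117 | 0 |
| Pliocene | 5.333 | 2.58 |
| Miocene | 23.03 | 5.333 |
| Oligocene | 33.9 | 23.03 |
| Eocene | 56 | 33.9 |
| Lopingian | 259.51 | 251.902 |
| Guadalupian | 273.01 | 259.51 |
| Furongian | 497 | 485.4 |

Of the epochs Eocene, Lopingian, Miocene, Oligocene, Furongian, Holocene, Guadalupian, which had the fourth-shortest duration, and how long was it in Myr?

Furongian, 11.6 million years

Start − end for each: Eocene 56 − 33.9 = 22.1; Lopingian 259.51 − 251.902 = 7.608; Miocene 23.03 − 5.333 = 17.697; Oligocene 33.9 − 23.03 = 10.87; Furongian 497 − 485.4 = 11.6; Holocene 0.0117 − 0 = 0.0117; Guadalupian 273.01 − 259.51 = 13.5.
Ranking these from shortest: Holocene < Lopingian < Oligocene < Furongian < Guadalupian < Miocene < Eocene.
Position 4 in that ranking is Furongian, which lasted 11.6 Myr.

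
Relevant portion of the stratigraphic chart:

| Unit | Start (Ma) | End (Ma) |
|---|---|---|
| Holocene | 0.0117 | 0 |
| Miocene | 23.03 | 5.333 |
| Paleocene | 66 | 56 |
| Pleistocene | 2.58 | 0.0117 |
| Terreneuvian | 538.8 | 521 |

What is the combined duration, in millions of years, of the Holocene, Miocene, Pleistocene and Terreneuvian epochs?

38.077 million years

Duration is start − end for each: (0.0117 − 0) + (23.03 − 5.333) + (2.58 − 0.0117) + (538.8 − 521).
That is 0.0117 + 17.697 + 2.5683 + 17.8, which totals 38.077 million years.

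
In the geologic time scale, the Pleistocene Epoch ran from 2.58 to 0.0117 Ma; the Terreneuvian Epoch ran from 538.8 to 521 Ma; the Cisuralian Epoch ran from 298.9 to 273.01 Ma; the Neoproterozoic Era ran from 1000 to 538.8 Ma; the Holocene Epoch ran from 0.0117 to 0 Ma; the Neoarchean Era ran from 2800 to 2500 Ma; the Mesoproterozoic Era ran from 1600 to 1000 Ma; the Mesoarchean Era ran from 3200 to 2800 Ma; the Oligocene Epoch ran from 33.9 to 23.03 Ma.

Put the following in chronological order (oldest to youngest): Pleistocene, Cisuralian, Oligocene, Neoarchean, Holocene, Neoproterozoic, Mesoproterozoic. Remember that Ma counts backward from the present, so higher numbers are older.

Neoarchean → Mesoproterozoic → Neoproterozoic → Cisuralian → Oligocene → Pleistocene → Holocene

Read off each span (Ma): Pleistocene 2.58–0.0117; Cisuralian 298.9–273.01; Oligocene 33.9–23.03; Neoarchean 2800–2500; Holocene 0.0117–0; Neoproterozoic 1000–538.8; Mesoproterozoic 1600–1000.
Larger Ma is older, so oldest→youngest is Neoarchean, Mesoproterozoic, Neoproterozoic, Cisuralian, Oligocene, Pleistocene, Holocene.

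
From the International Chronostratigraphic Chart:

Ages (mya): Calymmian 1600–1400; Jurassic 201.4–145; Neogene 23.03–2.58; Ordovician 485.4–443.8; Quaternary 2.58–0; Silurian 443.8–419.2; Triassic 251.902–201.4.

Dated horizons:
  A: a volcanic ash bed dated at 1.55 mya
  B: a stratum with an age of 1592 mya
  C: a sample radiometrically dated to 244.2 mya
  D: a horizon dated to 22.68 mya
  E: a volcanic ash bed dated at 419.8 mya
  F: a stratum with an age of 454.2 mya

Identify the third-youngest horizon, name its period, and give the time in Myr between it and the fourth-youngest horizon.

Sorted youngest-first by Ma: A (1.55), D (22.68), C (244.2), E (419.8), F (454.2), B (1592).
The third youngest is C at 244.2 Ma, which lies in 251.902–201.4 Ma: the Triassic.
The fourth youngest is E at 419.8 Ma; separation = |244.2 − 419.8| = 175.6 Myr.

C, in the Triassic; 175.6 million years to E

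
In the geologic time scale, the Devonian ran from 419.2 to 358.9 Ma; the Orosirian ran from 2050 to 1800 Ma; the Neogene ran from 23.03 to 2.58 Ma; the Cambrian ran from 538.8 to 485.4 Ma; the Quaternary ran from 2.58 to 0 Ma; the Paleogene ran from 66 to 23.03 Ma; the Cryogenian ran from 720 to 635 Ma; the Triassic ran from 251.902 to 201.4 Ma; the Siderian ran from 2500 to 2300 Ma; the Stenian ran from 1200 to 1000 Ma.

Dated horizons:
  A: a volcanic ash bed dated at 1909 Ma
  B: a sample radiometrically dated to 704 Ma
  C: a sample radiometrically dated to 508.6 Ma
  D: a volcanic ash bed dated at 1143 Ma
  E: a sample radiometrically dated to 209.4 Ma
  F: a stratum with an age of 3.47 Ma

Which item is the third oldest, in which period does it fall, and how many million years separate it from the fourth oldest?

Sorted oldest-first by Ma: A (1909), D (1143), B (704), C (508.6), E (209.4), F (3.47).
The third oldest is B at 704 Ma, which lies in 720–635 Ma: the Cryogenian.
The fourth oldest is C at 508.6 Ma; separation = |704 − 508.6| = 195.4 Myr.

B, in the Cryogenian; 195.4 million years to C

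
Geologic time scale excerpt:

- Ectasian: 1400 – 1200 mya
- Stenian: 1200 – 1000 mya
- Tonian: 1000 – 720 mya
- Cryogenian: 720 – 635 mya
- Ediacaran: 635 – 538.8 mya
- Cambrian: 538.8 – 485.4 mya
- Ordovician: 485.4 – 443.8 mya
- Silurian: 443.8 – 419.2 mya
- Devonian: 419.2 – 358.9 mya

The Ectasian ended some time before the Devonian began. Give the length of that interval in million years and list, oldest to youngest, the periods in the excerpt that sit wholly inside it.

780.8 million years; Stenian, Tonian, Cryogenian, Ediacaran, Cambrian, Ordovician, Silurian

The Ectasian closes at 1200 Ma and the Devonian opens at 419.2 Ma, so the interval is 1200 − 419.2 = 780.8 Myr.
A period fits inside if it starts at or after 1200 Ma and ends at or before 419.2 Ma; oldest first that gives Stenian, Tonian, Cryogenian, Ediacaran, Cambrian, Ordovician, Silurian.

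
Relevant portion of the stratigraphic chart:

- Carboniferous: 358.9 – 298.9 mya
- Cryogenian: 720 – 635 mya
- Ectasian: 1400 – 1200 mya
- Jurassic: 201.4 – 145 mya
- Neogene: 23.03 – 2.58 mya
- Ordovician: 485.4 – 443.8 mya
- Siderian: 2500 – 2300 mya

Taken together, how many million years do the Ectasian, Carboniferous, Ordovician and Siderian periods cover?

501.6 million years

Each duration: Ectasian = 200; Carboniferous = 60; Ordovician = 41.6; Siderian = 200.
Sum: 200 + 60 + 41.6 + 200 = 501.6 Myr.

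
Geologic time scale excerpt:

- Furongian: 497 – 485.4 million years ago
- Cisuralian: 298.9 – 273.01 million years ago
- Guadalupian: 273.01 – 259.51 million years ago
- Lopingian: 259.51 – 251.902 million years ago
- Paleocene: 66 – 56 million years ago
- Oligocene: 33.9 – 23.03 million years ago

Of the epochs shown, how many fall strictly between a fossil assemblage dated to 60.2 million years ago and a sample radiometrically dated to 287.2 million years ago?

2

The older date is 287.2 Ma and the younger is 60.2 Ma.
Epochs with start < 287.2 and end > 60.2 Ma: Guadalupian (273.01–259.51), Lopingian (259.51–251.902).
That is 2 complete epochs.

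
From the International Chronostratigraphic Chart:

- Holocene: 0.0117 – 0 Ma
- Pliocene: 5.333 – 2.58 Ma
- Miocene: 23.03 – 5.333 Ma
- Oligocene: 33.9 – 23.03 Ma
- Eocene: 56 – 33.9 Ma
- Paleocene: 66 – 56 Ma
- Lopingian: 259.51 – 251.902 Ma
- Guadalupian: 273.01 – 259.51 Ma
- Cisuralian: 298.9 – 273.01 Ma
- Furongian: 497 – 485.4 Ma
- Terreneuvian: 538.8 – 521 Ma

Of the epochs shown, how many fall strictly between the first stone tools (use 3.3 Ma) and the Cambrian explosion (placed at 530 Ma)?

530 Ma sits inside the Terreneuvian (538.8–521) and 3.3 Ma inside the Pliocene (5.333–2.58); neither of those is wholly between the two dates.
The listed epochs lying completely between them are Furongian, Cisuralian, Guadalupian, Lopingian, Paleocene, Eocene, Oligocene, Miocene — 8 in all.

8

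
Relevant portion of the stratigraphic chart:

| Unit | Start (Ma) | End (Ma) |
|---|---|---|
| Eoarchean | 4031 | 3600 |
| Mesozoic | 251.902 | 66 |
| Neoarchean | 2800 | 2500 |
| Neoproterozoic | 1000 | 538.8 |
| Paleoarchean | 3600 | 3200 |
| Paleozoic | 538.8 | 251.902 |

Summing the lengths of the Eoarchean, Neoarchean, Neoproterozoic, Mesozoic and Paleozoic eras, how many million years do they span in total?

Duration is start − end for each: (4031 − 3600) + (2800 − 2500) + (1000 − 538.8) + (251.902 − 66) + (538.8 − 251.902).
That is 431 + 300 + 461.2 + 185.902 + 286.898, which totals 1665 million years.

1665 million years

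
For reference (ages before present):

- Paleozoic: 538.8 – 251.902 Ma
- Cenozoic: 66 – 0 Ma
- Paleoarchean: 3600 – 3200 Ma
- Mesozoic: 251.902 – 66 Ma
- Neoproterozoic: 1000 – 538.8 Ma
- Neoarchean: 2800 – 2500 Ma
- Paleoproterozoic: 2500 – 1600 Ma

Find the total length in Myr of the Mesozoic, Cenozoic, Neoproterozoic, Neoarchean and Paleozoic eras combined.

Duration is start − end for each: (251.902 − 66) + (66 − 0) + (1000 − 538.8) + (2800 − 2500) + (538.8 − 251.902).
That is 185.902 + 66 + 461.2 + 300 + 286.898, which totals 1300 million years.

1300 million years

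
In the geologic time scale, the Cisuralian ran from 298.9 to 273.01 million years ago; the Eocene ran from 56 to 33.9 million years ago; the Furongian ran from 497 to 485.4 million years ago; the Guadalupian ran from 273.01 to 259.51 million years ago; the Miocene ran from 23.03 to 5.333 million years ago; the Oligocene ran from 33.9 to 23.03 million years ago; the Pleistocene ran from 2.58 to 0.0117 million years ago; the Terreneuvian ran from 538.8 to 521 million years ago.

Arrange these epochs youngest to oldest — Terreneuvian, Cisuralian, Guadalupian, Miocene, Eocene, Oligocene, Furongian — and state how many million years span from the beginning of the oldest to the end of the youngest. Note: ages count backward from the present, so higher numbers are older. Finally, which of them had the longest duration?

Miocene → Oligocene → Eocene → Guadalupian → Cisuralian → Furongian → Terreneuvian; total span 533.467 Myr; longest is Cisuralian

From the excerpt: Terreneuvian 538.8–521; Cisuralian 298.9–273.01; Guadalupian 273.01–259.51; Miocene 23.03–5.333; Eocene 56–33.9; Oligocene 33.9–23.03; Furongian 497–485.4 (Ma).
Larger Ma is earlier, so the oldest is Terreneuvian and the youngest is Miocene; youngest to oldest: Miocene, Oligocene, Eocene, Guadalupian, Cisuralian, Furongian, Terreneuvian.
Oldest start 538.8 minus youngest end 5.333 gives 533.467 Myr overall.
Individual lengths (start − end): Terreneuvian 17.8; Guadalupian 13.5; Eocene 22.1; Oligocene 10.87; Miocene 17.697; Cisuralian 25.89; Furongian 11.6. The largest is Cisuralian at 25.89 Myr.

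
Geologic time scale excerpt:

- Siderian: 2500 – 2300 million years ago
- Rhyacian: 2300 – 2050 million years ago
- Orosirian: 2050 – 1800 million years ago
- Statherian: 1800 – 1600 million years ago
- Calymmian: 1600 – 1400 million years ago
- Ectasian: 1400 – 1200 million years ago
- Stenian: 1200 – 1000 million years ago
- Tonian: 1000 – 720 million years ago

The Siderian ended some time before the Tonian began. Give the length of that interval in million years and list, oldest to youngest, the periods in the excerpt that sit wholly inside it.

End of Siderian = 2300 Ma; start of Tonian = 1000 Ma.
Gap = 2300 − 1000 = 1300 Myr.
Periods wholly inside 2300–1000 Ma: Rhyacian (2300–2050), Orosirian (2050–1800), Statherian (1800–1600), Calymmian (1600–1400), Ectasian (1400–1200), Stenian (1200–1000).

1300 million years; Rhyacian, Orosirian, Statherian, Calymmian, Ectasian, Stenian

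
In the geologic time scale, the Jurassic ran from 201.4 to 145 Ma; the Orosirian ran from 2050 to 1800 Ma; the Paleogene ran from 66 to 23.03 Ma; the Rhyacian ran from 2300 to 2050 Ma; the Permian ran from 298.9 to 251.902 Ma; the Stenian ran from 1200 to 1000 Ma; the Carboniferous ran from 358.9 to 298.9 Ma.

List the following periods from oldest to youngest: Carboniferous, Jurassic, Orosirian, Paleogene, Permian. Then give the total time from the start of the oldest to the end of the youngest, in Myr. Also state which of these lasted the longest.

Start ages (Ma): Orosirian 2050, Carboniferous 358.9, Permian 298.9, Jurassic 201.4, Paleogene 66.
Ordered oldest to youngest: Orosirian, Carboniferous, Permian, Jurassic, Paleogene.
Span = 2050 − 23.03 = 2026.97 Myr.
Durations: Jurassic 56.4, Permian 46.998, Orosirian 250, Carboniferous 60, Paleogene 42.97 → longest is Orosirian (250 Myr).

Orosirian → Carboniferous → Permian → Jurassic → Paleogene; total span 2026.97 Myr; longest is Orosirian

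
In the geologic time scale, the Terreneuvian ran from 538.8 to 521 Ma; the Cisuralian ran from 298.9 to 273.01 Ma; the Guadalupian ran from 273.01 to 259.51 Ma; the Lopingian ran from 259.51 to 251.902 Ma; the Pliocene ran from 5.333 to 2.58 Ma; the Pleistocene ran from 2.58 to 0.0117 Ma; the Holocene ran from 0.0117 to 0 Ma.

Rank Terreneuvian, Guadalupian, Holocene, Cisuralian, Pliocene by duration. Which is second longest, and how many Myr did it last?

Terreneuvian, 17.8 million years

Start − end for each: Terreneuvian 538.8 − 521 = 17.8; Guadalupian 273.01 − 259.51 = 13.5; Holocene 0.0117 − 0 = 0.0117; Cisuralian 298.9 − 273.01 = 25.89; Pliocene 5.333 − 2.58 = 2.753.
Ranking these from longest: Cisuralian > Terreneuvian > Guadalupian > Pliocene > Holocene.
Position 2 in that ranking is Terreneuvian, which lasted 17.8 Myr.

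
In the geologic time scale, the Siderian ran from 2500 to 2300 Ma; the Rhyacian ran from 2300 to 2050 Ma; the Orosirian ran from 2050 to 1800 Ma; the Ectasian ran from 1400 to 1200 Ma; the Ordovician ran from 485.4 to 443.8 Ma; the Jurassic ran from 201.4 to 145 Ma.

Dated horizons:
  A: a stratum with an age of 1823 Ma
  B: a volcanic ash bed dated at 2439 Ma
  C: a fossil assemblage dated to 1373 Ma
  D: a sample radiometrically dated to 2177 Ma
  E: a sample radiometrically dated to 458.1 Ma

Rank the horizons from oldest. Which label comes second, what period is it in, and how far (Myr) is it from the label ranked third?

Sorted oldest-first by Ma: B (2439), D (2177), A (1823), C (1373), E (458.1).
The second oldest is D at 2177 Ma, which lies in 2300–2050 Ma: the Rhyacian.
The third oldest is A at 1823 Ma; separation = |2177 − 1823| = 354 Myr.

D, in the Rhyacian; 354 million years to A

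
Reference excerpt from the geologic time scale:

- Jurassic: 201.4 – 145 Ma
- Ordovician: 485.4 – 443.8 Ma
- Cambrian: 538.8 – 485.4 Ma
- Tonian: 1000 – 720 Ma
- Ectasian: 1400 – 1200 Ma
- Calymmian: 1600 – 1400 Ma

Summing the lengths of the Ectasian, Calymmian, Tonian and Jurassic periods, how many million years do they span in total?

Each duration: Ectasian = 200; Calymmian = 200; Tonian = 280; Jurassic = 56.4.
Sum: 200 + 200 + 280 + 56.4 = 736.4 Myr.

736.4 million years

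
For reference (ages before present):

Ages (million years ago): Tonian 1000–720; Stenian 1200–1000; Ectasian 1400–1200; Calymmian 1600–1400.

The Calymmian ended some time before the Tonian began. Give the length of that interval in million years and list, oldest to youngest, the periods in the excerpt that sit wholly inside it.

400 million years; Ectasian, Stenian

End of Calymmian = 1400 Ma; start of Tonian = 1000 Ma.
Gap = 1400 − 1000 = 400 Myr.
Periods wholly inside 1400–1000 Ma: Ectasian (1400–1200), Stenian (1200–1000).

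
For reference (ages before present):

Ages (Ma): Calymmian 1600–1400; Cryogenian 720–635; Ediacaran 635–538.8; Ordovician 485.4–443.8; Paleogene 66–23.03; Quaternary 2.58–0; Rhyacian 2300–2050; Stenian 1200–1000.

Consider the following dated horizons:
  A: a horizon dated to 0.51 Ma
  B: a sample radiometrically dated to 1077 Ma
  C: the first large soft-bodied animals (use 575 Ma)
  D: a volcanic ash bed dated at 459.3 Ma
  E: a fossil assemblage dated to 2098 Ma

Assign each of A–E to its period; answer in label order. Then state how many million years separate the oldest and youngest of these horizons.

A — Quaternary; B — Stenian; C — Ediacaran; D — Ordovician; E — Rhyacian; span 2097.49 million years

Match each age against the start–end ranges in the excerpt: A = 0.51 Ma → Quaternary (2.58–0); B = 1077 Ma → Stenian (1200–1000); C = 575 Ma → Ediacaran (635–538.8); D = 459.3 Ma → Ordovician (485.4–443.8); E = 2098 Ma → Rhyacian (2300–2050).
The largest age is 2098 Ma and the smallest is 0.51 Ma; their difference is 2097.49 Myr.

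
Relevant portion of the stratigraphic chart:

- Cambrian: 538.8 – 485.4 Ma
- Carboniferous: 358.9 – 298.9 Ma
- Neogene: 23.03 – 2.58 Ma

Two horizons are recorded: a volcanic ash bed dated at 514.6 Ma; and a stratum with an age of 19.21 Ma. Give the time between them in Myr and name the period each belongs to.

495.39 million years apart; the first in the Cambrian, the second in the Neogene

Elapsed time: 514.6 − 19.21 = 495.39 Myr.
514.6 Ma lies within 538.8–485.4 Ma: Cambrian.
19.21 Ma lies within 23.03–2.58 Ma: Neogene.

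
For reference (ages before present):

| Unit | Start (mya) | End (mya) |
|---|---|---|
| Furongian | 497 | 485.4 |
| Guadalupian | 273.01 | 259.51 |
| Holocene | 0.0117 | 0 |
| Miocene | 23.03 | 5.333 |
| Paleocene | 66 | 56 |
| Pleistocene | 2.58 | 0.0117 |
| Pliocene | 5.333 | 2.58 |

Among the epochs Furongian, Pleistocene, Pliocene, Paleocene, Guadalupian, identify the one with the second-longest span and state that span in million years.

Durations: Furongian 11.6; Pleistocene 2.5683; Pliocene 2.753; Paleocene 10; Guadalupian 13.5 Myr.
Sorted longest-first: Guadalupian (13.5), Furongian (11.6), Paleocene (10), Pliocene (2.753), Pleistocene (2.5683).
The second longest is Furongian at 11.6 Myr.

Furongian, 11.6 million years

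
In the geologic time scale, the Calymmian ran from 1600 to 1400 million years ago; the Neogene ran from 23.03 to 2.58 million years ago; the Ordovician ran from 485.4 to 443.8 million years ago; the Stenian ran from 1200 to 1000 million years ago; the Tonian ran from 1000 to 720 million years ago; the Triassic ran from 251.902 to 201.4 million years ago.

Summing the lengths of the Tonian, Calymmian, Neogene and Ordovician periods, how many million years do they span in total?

Each duration: Tonian = 280; Calymmian = 200; Neogene = 20.45; Ordovician = 41.6.
Sum: 280 + 200 + 20.45 + 41.6 = 542.05 Myr.

542.05 million years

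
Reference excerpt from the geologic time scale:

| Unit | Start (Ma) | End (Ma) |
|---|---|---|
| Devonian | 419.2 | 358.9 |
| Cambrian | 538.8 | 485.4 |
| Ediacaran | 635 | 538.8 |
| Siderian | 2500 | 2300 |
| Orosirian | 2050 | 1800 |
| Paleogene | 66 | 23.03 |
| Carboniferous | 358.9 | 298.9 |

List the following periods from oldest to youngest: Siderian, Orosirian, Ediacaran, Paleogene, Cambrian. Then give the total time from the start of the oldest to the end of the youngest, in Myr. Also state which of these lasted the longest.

Start ages (Ma): Siderian 2500, Orosirian 2050, Ediacaran 635, Cambrian 538.8, Paleogene 66.
Ordered oldest to youngest: Siderian, Orosirian, Ediacaran, Cambrian, Paleogene.
Span = 2500 − 23.03 = 2476.97 Myr.
Durations: Cambrian 53.4, Siderian 200, Orosirian 250, Ediacaran 96.2, Paleogene 42.97 → longest is Orosirian (250 Myr).

Siderian, Orosirian, Ediacaran, Cambrian, Paleogene; total span 2476.97 Myr; longest is Orosirian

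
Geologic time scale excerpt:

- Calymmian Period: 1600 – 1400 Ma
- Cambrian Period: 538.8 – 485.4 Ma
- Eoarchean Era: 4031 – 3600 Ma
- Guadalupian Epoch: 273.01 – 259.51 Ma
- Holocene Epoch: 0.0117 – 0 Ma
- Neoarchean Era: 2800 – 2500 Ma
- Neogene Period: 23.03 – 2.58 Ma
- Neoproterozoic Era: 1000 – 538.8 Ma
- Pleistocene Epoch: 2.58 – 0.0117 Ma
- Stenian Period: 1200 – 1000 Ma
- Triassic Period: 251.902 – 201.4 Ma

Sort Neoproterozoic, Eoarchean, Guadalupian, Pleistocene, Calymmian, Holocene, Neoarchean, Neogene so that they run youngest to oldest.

Sorting by start age (ascending Ma, since larger Ma = older): Holocene began 0.0117, Pleistocene began 2.58, Neogene began 23.03, Guadalupian began 273.01, Neoproterozoic began 1000, Calymmian began 1600, Neoarchean began 2800, Eoarchean began 4031.

Holocene → Pleistocene → Neogene → Guadalupian → Neoproterozoic → Calymmian → Neoarchean → Eoarchean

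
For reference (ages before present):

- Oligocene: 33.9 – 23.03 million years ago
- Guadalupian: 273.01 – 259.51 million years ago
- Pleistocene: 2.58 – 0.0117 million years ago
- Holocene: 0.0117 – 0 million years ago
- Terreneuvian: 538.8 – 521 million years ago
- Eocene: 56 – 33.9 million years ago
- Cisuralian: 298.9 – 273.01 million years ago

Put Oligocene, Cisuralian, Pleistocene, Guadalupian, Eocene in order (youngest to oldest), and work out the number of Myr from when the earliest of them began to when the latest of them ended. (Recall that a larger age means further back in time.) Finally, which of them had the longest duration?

Start ages (Ma): Cisuralian 298.9, Guadalupian 273.01, Eocene 56, Oligocene 33.9, Pleistocene 2.58.
Ordered youngest to oldest: Pleistocene, Oligocene, Eocene, Guadalupian, Cisuralian.
Span = 298.9 − 0.0117 = 298.8883 Myr.
Durations: Cisuralian 25.89, Eocene 22.1, Pleistocene 2.5683, Oligocene 10.87, Guadalupian 13.5 → longest is Cisuralian (25.89 Myr).

Pleistocene → Oligocene → Eocene → Guadalupian → Cisuralian; total span 298.8883 Myr; longest is Cisuralian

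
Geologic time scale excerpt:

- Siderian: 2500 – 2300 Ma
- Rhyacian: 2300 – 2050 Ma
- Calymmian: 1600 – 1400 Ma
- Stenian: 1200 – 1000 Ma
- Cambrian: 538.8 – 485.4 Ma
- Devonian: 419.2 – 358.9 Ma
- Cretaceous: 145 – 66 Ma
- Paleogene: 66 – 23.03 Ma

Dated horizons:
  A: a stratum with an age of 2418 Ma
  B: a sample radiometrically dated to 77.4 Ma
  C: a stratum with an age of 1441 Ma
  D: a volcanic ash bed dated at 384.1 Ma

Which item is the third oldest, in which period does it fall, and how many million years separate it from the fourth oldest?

D, in the Devonian; 306.7 million years to B

Sorted oldest-first by Ma: A (2418), C (1441), D (384.1), B (77.4).
The third oldest is D at 384.1 Ma, which lies in 419.2–358.9 Ma: the Devonian.
The fourth oldest is B at 77.4 Ma; separation = |384.1 − 77.4| = 306.7 Myr.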